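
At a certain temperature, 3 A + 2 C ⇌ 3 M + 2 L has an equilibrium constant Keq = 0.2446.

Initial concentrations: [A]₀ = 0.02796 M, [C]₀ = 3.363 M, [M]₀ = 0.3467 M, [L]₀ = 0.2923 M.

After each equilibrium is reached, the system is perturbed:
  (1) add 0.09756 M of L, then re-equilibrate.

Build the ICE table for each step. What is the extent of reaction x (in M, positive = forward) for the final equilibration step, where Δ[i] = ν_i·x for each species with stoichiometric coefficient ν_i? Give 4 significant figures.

Q₀ = 14.4 vs Keq = 0.2446 ⇒ Q>K, reverse
Step 1:
                  A         C         M         L
  init      0.02796     3.363    0.3467    0.2923
  Δ         0.05509   0.03673  -0.05509  -0.03673
  eq        0.08305       3.4    0.2916    0.2556
  solve Keq expr → x = -0.01836; check Q = 0.2446
Then add 0.09756 M of L.
Step 2:
                  A         C         M         L
  init      0.08305       3.4    0.2916    0.3531
  Δ         0.01341  0.008938  -0.01341 -0.008938
  eq        0.09646     3.409    0.2782    0.3442
  solve Keq expr → x = -0.004469; check Q = 0.2446

x = -0.004469 M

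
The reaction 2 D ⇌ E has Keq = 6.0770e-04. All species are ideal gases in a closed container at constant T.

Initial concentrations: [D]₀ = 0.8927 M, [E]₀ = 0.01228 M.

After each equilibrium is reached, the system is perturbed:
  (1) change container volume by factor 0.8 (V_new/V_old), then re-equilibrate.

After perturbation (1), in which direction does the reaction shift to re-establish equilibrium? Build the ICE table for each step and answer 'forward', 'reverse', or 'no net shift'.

Q₀ = 0.01541 vs Keq = 6.0770e-04 ⇒ Q>K, reverse
Step 1:
                   D          E
  Initial     0.8927    0.01228
  Change     0.02354   -0.01177
  Equil       0.9162 5.1016e-04
  solve Keq expr → x = -0.01177; check Q = 6.0770e-04
Then change container volume by factor 0.8 (V_new/V_old).
Step 2:
                   D          E
  Initial      1.145 6.3770e-04
  Change  -3.1797e-04 1.5898e-04
  Equil        1.145 7.9668e-04
  solve Keq expr → x = 1.5898e-04; check Q = 6.0770e-04

Direction: forward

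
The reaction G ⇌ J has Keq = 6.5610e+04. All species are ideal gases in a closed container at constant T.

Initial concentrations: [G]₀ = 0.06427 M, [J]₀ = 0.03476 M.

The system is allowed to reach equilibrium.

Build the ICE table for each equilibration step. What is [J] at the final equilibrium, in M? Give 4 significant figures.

[J]_eq = 0.09903 M

Q₀ = 0.5408 vs Keq = 6.5610e+04 ⇒ Q<K, forward
Step 1:
                  G         J
  Initial   0.06427   0.03476
  Change   -0.06427   0.06427
  Equil   1.5094e-06   0.09903
  solve Keq expr → x = 0.06427; check Q = 6.5610e+04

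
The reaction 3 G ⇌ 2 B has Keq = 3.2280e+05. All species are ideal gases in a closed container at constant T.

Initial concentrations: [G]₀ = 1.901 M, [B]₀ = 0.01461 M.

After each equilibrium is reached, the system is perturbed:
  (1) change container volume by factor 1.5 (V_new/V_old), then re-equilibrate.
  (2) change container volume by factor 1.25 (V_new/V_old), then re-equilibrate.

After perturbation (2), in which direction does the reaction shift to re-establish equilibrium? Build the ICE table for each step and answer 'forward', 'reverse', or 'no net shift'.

Q₀ = 3.1071e-05 vs Keq = 3.2280e+05 ⇒ Q<K, forward
Step 1:
                    G           B
  I             1.901     0.01461
  C            -1.884       1.256
  E            0.0171       1.271
  solve Keq expr → x = 0.628; check Q = 3.2280e+05
Then change container volume by factor 1.5 (V_new/V_old).
Step 2:
                    G           B
  I            0.0114       0.847
  C          0.001639   -0.001092
  E           0.01304      0.8459
  solve Keq expr → x = -5.4620e-04; check Q = 3.2280e+05
Then change container volume by factor 1.25 (V_new/V_old).
Step 3:
                    G           B
  I           0.01043      0.6767
  C        7.9957e-04 -5.3305e-04
  E           0.01123      0.6762
  solve Keq expr → x = -2.6652e-04; check Q = 3.2280e+05

Direction: reverse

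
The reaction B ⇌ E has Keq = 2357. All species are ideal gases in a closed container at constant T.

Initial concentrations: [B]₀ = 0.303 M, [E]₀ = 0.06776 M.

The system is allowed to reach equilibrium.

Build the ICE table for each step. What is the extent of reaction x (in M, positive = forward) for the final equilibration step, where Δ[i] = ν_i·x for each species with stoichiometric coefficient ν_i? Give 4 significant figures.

Q₀ = 0.2236 vs Keq = 2357 ⇒ Q<K, forward
Step 1:
                    B           E
  Initial       0.303     0.06776
  Change      -0.3028      0.3028
  Equil    1.5723e-04      0.3706
  solve Keq expr → x = 0.3028; check Q = 2357

x = 0.3028 M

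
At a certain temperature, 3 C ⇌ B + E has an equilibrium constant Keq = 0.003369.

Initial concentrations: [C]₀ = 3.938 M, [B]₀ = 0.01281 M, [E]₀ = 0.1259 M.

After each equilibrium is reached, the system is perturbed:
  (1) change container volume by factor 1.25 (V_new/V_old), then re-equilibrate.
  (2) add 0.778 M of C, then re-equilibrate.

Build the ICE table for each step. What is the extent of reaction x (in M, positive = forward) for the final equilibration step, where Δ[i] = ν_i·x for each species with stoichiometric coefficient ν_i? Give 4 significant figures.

Q₀ = 2.6409e-05 vs Keq = 0.003369 ⇒ Q<K, forward
Step 1:
                  C         B         E
  init        3.938   0.01281    0.1259
  Δ         -0.7826    0.2609    0.2609
  eq          3.155    0.2737    0.3868
  solve Keq expr → x = 0.2609; check Q = 0.003369
Then change container volume by factor 1.25 (V_new/V_old).
Step 2:
                  C         B         E
  init        2.524    0.2189    0.3094
  Δ          0.0575  -0.01917  -0.01917
  eq          2.582    0.1998    0.2902
  solve Keq expr → x = -0.01917; check Q = 0.003369
Then add 0.778 M of C.
Step 3:
                  C         B         E
  init         3.36    0.1998    0.2902
  Δ         -0.2359   0.07865   0.07865
  eq          3.124    0.2784    0.3689
  solve Keq expr → x = 0.07865; check Q = 0.003369

x = 0.07865 M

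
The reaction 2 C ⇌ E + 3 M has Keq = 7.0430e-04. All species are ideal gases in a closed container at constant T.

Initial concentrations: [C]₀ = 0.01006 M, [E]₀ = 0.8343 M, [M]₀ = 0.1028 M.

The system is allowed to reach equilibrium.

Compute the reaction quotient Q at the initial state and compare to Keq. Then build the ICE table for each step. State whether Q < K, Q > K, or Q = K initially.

Q₀ = 8.956 vs Keq = 7.0430e-04 ⇒ Q>K, reverse
Step 1:
                  C         E         M
  I         0.01006    0.8343    0.1028
  C         0.05791  -0.02896  -0.08687
  E         0.06797    0.8053   0.01593
  solve Keq expr → x = -0.02896; check Q = 7.0430e-04

Q₀ = 8.956; Q > K (proceeds reverse)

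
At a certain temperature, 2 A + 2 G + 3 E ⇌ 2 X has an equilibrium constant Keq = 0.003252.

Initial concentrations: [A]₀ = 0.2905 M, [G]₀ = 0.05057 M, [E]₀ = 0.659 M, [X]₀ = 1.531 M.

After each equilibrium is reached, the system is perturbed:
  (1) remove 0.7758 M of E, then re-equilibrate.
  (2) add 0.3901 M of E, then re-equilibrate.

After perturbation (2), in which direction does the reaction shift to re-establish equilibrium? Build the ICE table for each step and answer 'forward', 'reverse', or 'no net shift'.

Direction: forward

Q₀ = 3.7950e+04 vs Keq = 0.003252 ⇒ Q>K, reverse
Step 1:
                  A         G         E         X
  init       0.2905   0.05057     0.659     1.531
  Δ           1.159     1.159     1.739    -1.159
  eq           1.45      1.21     2.398    0.3716
  solve Keq expr → x = -0.5797; check Q = 0.003252
Then remove 0.7758 M of E.
Step 2:
                  A         G         E         X
  init         1.45      1.21     1.622    0.3716
  Δ         0.09905   0.09905    0.1486  -0.09905
  eq          1.549     1.309     1.771    0.2725
  solve Keq expr → x = -0.04952; check Q = 0.003252
Then add 0.3901 M of E.
Step 3:
                  A         G         E         X
  init        1.549     1.309     2.161    0.2725
  Δ        -0.05096  -0.05096  -0.07644   0.05096
  eq          1.498     1.258     2.085    0.3235
  solve Keq expr → x = 0.02548; check Q = 0.003252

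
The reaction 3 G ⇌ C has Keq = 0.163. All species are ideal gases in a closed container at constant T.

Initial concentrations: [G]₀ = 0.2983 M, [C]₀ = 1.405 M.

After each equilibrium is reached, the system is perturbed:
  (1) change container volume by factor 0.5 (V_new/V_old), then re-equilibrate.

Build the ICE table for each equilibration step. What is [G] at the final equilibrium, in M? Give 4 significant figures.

[G]_eq = 2.386 M

Q₀ = 52.93 vs Keq = 0.163 ⇒ Q>K, reverse
Step 1:
                  G         C
  init       0.2983     1.405
  Δ           1.477   -0.4924
  eq          1.776    0.9126
  solve Keq expr → x = -0.4924; check Q = 0.163
Then change container volume by factor 0.5 (V_new/V_old).
Step 2:
                  G         C
  init        3.551     1.825
  Δ          -1.165    0.3885
  eq          2.386     2.214
  solve Keq expr → x = 0.3885; check Q = 0.163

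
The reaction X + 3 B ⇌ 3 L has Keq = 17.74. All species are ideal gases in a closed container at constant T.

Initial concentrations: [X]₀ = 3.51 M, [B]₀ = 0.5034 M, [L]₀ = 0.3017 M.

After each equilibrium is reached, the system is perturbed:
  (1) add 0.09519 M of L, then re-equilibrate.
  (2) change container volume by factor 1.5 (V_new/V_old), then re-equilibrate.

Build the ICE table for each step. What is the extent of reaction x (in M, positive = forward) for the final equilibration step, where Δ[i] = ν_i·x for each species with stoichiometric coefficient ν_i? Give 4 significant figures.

Q₀ = 0.06133 vs Keq = 17.74 ⇒ Q<K, forward
Step 1:
                  X         B         L
  I            3.51    0.5034    0.3017
  C         -0.1133   -0.3398    0.3398
  E           3.397    0.1636    0.6415
  solve Keq expr → x = 0.1133; check Q = 17.74
Then add 0.09519 M of L.
Step 2:
                  X         B         L
  I           3.397    0.1636    0.7367
  C        0.006418   0.01925  -0.01925
  E           3.403    0.1829    0.7174
  solve Keq expr → x = -0.006418; check Q = 17.74
Then change container volume by factor 1.5 (V_new/V_old).
Step 3:
                  X         B         L
  I           2.269    0.1219    0.4783
  C        0.004529   0.01359  -0.01359
  E           2.273    0.1355    0.4647
  solve Keq expr → x = -0.004529; check Q = 17.74

x = -0.004529 M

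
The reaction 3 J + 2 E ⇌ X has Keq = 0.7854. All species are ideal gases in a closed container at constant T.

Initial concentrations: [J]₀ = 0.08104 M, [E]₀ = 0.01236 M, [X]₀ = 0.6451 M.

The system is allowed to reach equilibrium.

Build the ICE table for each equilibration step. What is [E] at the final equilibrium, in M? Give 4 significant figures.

[E]_eq = 0.6359 M

Q₀ = 7.9340e+06 vs Keq = 0.7854 ⇒ Q>K, reverse
Step 1:
                    J           E           X
  Initial     0.08104     0.01236      0.6451
  Change       0.9353      0.6235     -0.3118
  Equil         1.016      0.6359      0.3333
  solve Keq expr → x = -0.3118; check Q = 0.7854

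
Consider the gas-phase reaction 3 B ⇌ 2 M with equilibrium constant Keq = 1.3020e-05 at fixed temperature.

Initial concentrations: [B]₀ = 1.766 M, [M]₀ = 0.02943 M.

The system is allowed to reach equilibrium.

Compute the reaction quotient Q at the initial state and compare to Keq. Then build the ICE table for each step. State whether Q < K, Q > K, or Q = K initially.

Q₀ = 1.5726e-04; Q > K (proceeds reverse)

Q₀ = 1.5726e-04 vs Keq = 1.3020e-05 ⇒ Q>K, reverse
Step 1:
                  B         M
  init        1.766   0.02943
  Δ         0.03111  -0.02074
  eq          1.797  0.008693
  solve Keq expr → x = -0.01037; check Q = 1.3020e-05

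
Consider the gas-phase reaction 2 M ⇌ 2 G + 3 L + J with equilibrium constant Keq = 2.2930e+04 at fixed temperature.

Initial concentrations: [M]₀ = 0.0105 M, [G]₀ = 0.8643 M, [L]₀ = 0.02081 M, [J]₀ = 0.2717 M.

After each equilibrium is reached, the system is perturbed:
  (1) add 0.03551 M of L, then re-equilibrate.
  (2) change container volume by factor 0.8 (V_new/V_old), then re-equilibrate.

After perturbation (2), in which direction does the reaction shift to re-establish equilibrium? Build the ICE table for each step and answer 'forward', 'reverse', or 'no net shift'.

Direction: reverse

Q₀ = 0.01659 vs Keq = 2.2930e+04 ⇒ Q<K, forward
Step 1:
                  M         G         L         J
  init       0.0105    0.8643   0.02081    0.2717
  Δ        -0.01048   0.01048   0.01572  0.005239
  eq      2.1224e-05    0.8748   0.03653    0.2769
  solve Keq expr → x = 0.005239; check Q = 2.2930e+04
Then add 0.03551 M of L.
Step 2:
                  M         G         L         J
  init    2.1224e-05    0.8748   0.07204    0.2769
  Δ       3.7483e-05 -3.7483e-05 -5.6224e-05 -1.8741e-05
  eq      5.8707e-05    0.8747   0.07198    0.2769
  solve Keq expr → x = -1.8741e-05; check Q = 2.2930e+04
Then change container volume by factor 0.8 (V_new/V_old).
Step 3:
                  M         G         L         J
  init    7.3384e-05     1.093   0.08998    0.3462
  Δ       4.1153e-05 -4.1153e-05 -6.1729e-05 -2.0576e-05
  eq      1.1454e-04     1.093   0.08992    0.3461
  solve Keq expr → x = -2.0576e-05; check Q = 2.2930e+04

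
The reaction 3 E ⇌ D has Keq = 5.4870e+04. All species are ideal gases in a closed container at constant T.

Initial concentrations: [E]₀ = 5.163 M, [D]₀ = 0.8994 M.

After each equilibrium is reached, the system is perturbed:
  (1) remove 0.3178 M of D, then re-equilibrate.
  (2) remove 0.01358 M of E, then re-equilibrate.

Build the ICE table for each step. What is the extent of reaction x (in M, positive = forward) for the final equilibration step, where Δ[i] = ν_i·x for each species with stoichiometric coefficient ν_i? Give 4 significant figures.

x = -0.004519 M

Q₀ = 0.006535 vs Keq = 5.4870e+04 ⇒ Q<K, forward
Step 1:
                  E         D
  Initial     5.163    0.8994
  Change     -5.127     1.709
  Equil     0.03623     2.608
  solve Keq expr → x = 1.709; check Q = 5.4870e+04
Then remove 0.3178 M of D.
Step 2:
                  E         D
  Initial   0.03623     2.291
  Change  -0.001533 5.1094e-04
  Equil     0.03469     2.291
  solve Keq expr → x = 5.1094e-04; check Q = 5.4870e+04
Then remove 0.01358 M of E.
Step 3:
                  E         D
  Initial   0.02111     2.291
  Change    0.01356 -0.004519
  Equil     0.03467     2.287
  solve Keq expr → x = -0.004519; check Q = 5.4870e+04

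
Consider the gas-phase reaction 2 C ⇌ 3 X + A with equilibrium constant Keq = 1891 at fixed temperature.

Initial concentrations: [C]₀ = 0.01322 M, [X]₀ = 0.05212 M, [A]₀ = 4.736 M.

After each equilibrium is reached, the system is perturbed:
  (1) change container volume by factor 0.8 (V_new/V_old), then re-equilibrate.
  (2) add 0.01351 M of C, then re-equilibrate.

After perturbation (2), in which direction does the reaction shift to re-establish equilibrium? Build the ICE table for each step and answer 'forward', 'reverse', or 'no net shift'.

Direction: forward

Q₀ = 3.837 vs Keq = 1891 ⇒ Q<K, forward
Step 1:
                    C           X           A
  I           0.01322     0.05212       4.736
  C          -0.01228     0.01842    0.006141
  E        9.3825e-04     0.07054       4.742
  solve Keq expr → x = 0.006141; check Q = 1891
Then change container volume by factor 0.8 (V_new/V_old).
Step 2:
                    C           X           A
  I          0.001173     0.08818       5.928
  C        2.8263e-04 -4.2394e-04 -1.4131e-04
  E          0.001455     0.08775       5.928
  solve Keq expr → x = -1.4131e-04; check Q = 1891
Then add 0.01351 M of C.
Step 3:
                    C           X           A
  I           0.01497     0.08775       5.928
  C            -0.013      0.0195    0.006499
  E          0.001968      0.1073       5.934
  solve Keq expr → x = 0.006499; check Q = 1891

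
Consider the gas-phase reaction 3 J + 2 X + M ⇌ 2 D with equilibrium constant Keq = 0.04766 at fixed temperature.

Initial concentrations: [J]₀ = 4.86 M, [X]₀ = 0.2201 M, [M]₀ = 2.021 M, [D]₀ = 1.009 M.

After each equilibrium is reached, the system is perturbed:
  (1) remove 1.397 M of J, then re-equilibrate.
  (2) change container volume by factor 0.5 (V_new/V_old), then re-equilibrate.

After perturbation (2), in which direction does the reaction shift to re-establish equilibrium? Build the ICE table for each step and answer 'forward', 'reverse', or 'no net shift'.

Q₀ = 0.09059 vs Keq = 0.04766 ⇒ Q>K, reverse
Step 1:
                  J         X         M         D
  init         4.86    0.2201     2.021     1.009
  Δ         0.08536   0.05691   0.02845  -0.05691
  eq          4.945     0.277     2.049    0.9521
  solve Keq expr → x = -0.02845; check Q = 0.04766
Then remove 1.397 M of J.
Step 2:
                  J         X         M         D
  init        3.548     0.277     2.049    0.9521
  Δ          0.1515     0.101   0.05051    -0.101
  eq            3.7     0.378       2.1    0.8511
  solve Keq expr → x = -0.05051; check Q = 0.04766
Then change container volume by factor 0.5 (V_new/V_old).
Step 3:
                  J         X         M         D
  init          7.4     0.756       4.2     1.702
  Δ         -0.7021    -0.468    -0.234     0.468
  eq          6.698     0.288     3.966      2.17
  solve Keq expr → x = 0.234; check Q = 0.04766

Direction: forward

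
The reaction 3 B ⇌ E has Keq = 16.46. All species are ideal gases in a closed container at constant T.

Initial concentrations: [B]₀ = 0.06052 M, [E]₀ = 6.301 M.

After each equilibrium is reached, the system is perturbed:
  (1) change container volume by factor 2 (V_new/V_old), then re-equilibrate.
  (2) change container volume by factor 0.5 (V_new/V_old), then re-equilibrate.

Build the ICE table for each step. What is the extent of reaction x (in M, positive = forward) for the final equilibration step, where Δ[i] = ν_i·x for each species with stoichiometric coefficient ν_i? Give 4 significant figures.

Q₀ = 2.8426e+04 vs Keq = 16.46 ⇒ Q>K, reverse
Step 1:
                  B         E
  init      0.06052     6.301
  Δ          0.6571    -0.219
  eq         0.7176     6.082
  solve Keq expr → x = -0.219; check Q = 16.46
Then change container volume by factor 2 (V_new/V_old).
Step 2:
                  B         E
  init       0.3588     3.041
  Δ          0.2064  -0.06881
  eq         0.5652     2.972
  solve Keq expr → x = -0.06881; check Q = 16.46
Then change container volume by factor 0.5 (V_new/V_old).
Step 3:
                  B         E
  init         1.13     5.944
  Δ         -0.4129    0.1376
  eq         0.7176     6.082
  solve Keq expr → x = 0.1376; check Q = 16.46

x = 0.1376 M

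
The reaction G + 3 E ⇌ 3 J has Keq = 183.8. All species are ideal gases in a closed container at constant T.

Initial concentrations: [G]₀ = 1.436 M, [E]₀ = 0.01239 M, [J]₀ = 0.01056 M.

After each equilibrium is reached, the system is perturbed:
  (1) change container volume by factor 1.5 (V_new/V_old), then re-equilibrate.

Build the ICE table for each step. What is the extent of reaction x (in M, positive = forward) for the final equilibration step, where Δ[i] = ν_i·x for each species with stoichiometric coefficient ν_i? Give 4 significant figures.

Q₀ = 0.4311 vs Keq = 183.8 ⇒ Q<K, forward
Step 1:
                    G           E           J
  Initial       1.436     0.01239     0.01056
  Change    -0.003098   -0.009293    0.009293
  Equil         1.433    0.003097     0.01985
  solve Keq expr → x = 0.003098; check Q = 183.8
Then change container volume by factor 1.5 (V_new/V_old).
Step 2:
                    G           E           J
  Initial      0.9553    0.002065     0.01324
  Change   8.4490e-05  2.5347e-04 -2.5347e-04
  Equil        0.9554    0.002318     0.01298
  solve Keq expr → x = -8.4490e-05; check Q = 183.8

x = -8.4490e-05 M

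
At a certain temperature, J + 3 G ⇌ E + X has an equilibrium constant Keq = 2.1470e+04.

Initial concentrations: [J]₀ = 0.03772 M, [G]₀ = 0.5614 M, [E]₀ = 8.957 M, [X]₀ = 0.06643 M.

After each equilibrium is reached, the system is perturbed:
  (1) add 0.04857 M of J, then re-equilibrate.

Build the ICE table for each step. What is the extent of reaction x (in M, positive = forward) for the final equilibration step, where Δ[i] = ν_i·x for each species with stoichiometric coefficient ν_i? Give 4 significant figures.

x = 0.0469 M

Q₀ = 89.15 vs Keq = 2.1470e+04 ⇒ Q<K, forward
Step 1:
                   J          G          E          X
  init       0.03772     0.5614      8.957    0.06643
  Δ         -0.03724    -0.1117    0.03724    0.03724
  eq      4.7765e-04     0.4497      8.994     0.1037
  solve Keq expr → x = 0.03724; check Q = 2.1470e+04
Then add 0.04857 M of J.
Step 2:
                   J          G          E          X
  init       0.04905     0.4497      8.994     0.1037
  Δ          -0.0469    -0.1407     0.0469     0.0469
  eq         0.00215      0.309      9.041     0.1506
  solve Keq expr → x = 0.0469; check Q = 2.1470e+04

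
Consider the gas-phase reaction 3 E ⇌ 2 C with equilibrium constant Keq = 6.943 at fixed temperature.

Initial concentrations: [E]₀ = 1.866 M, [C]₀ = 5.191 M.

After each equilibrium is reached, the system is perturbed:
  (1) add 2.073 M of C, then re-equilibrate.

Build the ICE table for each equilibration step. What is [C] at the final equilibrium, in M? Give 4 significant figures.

Q₀ = 4.147 vs Keq = 6.943 ⇒ Q<K, forward
Step 1:
                   E          C
  Initial      1.866      5.191
  Change     -0.2597     0.1732
  Equil        1.606      5.364
  solve Keq expr → x = 0.08658; check Q = 6.943
Then add 2.073 M of C.
Step 2:
                   E          C
  Initial      1.606      7.437
  Change      0.3491    -0.2327
  Equil        1.955      7.204
  solve Keq expr → x = -0.1164; check Q = 6.943

[C]_eq = 7.204 M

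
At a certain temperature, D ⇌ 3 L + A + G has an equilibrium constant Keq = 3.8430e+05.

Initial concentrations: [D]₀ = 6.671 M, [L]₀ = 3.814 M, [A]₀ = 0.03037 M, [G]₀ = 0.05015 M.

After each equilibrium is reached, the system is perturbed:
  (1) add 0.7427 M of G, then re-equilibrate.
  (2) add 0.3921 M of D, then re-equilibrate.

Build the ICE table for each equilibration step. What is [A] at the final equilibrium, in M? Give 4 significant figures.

Q₀ = 0.01267 vs Keq = 3.8430e+05 ⇒ Q<K, forward
Step 1:
                   D          L          A          G
  I            6.671      3.814    0.03037    0.05015
  C           -5.814      17.44      5.814      5.814
  E           0.8567      21.26      5.845      5.864
  solve Keq expr → x = 5.814; check Q = 3.8430e+05
Then add 0.7427 M of G.
Step 2:
                   D          L          A          G
  I           0.8567      21.26      5.845      6.607
  C          0.06358    -0.1907   -0.06358   -0.06358
  E           0.9203      21.07      5.781      6.544
  solve Keq expr → x = -0.06358; check Q = 3.8430e+05
Then add 0.3921 M of D.
Step 3:
                   D          L          A          G
  I            1.312      21.07      5.781      6.544
  C          -0.2251     0.6754     0.2251     0.2251
  E            1.087      21.74      6.006      6.769
  solve Keq expr → x = 0.2251; check Q = 3.8430e+05

[A]_eq = 6.006 M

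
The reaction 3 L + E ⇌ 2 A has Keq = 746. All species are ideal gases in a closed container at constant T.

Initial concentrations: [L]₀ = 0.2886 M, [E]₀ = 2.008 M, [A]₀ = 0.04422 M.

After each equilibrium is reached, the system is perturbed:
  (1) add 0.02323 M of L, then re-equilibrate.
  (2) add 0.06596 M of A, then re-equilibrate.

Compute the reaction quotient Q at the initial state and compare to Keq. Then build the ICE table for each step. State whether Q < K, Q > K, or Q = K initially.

Q₀ = 0.04051; Q < K (proceeds forward)

Q₀ = 0.04051 vs Keq = 746 ⇒ Q<K, forward
Step 1:
                   L          E          A
  Initial     0.2886      2.008    0.04422
  Change     -0.2567   -0.08558     0.1712
  Equil      0.03186      1.922     0.2154
  solve Keq expr → x = 0.08558; check Q = 746
Then add 0.02323 M of L.
Step 2:
                   L          E          A
  Initial    0.05509      1.922     0.2154
  Change    -0.02177  -0.007257    0.01451
  Equil      0.03332      1.915     0.2299
  solve Keq expr → x = 0.007257; check Q = 746
Then add 0.06596 M of A.
Step 3:
                   L          E          A
  Initial    0.03332      1.915     0.2959
  Change    0.005748   0.001916  -0.003832
  Equil      0.03907      1.917      0.292
  solve Keq expr → x = -0.001916; check Q = 746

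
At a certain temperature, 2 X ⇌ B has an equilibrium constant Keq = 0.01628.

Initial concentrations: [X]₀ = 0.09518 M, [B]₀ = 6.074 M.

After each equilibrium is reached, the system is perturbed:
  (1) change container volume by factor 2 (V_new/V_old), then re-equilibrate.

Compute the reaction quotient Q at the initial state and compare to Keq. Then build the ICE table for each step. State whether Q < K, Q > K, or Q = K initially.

Q₀ = 670.5 vs Keq = 0.01628 ⇒ Q>K, reverse
Step 1:
                  X         B
  I         0.09518     6.074
  C           9.284    -4.642
  E           9.379     1.432
  solve Keq expr → x = -4.642; check Q = 0.01628
Then change container volume by factor 2 (V_new/V_old).
Step 2:
                  X         B
  I            4.69     0.716
  C          0.5412   -0.2706
  E           5.231    0.4454
  solve Keq expr → x = -0.2706; check Q = 0.01628

Q₀ = 670.5; Q > K (proceeds reverse)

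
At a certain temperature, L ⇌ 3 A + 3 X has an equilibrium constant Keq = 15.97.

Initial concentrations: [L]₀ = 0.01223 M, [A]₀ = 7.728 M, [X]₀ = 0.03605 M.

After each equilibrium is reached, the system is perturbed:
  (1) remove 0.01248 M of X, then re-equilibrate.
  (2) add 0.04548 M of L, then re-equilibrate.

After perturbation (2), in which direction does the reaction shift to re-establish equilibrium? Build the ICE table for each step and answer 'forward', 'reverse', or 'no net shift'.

Q₀ = 1.768 vs Keq = 15.97 ⇒ Q<K, forward
Step 1:
                  L         A         X
  I         0.01223     7.728   0.03605
  C       -0.006903   0.02071   0.02071
  E        0.005327     7.749   0.05676
  solve Keq expr → x = 0.006903; check Q = 15.97
Then remove 0.01248 M of X.
Step 2:
                  L         A         X
  I        0.005327     7.749   0.04428
  C       -0.001768  0.005305  0.005305
  E        0.003559     7.754   0.04958
  solve Keq expr → x = 0.001768; check Q = 15.97
Then add 0.04548 M of L.
Step 3:
                  L         A         X
  I         0.04904     7.754   0.04958
  C        -0.01746   0.05238   0.05238
  E         0.03158     7.806     0.102
  solve Keq expr → x = 0.01746; check Q = 15.97

Direction: forward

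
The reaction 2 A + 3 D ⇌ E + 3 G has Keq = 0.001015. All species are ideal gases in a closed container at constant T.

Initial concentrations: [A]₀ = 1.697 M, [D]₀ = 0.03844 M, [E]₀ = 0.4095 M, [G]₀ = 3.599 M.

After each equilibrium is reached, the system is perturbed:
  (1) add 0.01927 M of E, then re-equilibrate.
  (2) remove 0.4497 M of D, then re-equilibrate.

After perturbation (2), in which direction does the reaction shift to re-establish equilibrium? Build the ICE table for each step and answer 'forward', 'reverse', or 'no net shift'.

Direction: reverse

Q₀ = 1.1670e+05 vs Keq = 0.001015 ⇒ Q>K, reverse
Step 1:
                    A           D           E           G
  I             1.697     0.03844      0.4095       3.599
  C            0.8171       1.226     -0.4085      -1.226
  E             2.514       1.264  9.6912e-04       2.373
  solve Keq expr → x = -0.4085; check Q = 0.001015
Then add 0.01927 M of E.
Step 2:
                    A           D           E           G
  I             2.514       1.264     0.02024       2.373
  C           0.03803     0.05704    -0.01901    -0.05704
  E             2.552       1.321    0.001226       2.316
  solve Keq expr → x = -0.01901; check Q = 0.001015
Then remove 0.4497 M of D.
Step 3:
                    A           D           E           G
  I             2.552      0.8714    0.001226       2.316
  C          0.001739    0.002609 -8.6957e-04   -0.002609
  E             2.554       0.874  3.5678e-04       2.314
  solve Keq expr → x = -8.6957e-04; check Q = 0.001015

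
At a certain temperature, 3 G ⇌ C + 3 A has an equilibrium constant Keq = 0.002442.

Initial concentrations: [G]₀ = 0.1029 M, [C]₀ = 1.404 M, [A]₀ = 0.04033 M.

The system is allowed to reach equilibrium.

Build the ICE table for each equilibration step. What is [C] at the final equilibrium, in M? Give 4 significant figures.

[C]_eq = 1.396 M

Q₀ = 0.08453 vs Keq = 0.002442 ⇒ Q>K, reverse
Step 1:
                    G           C           A
  I            0.1029       1.404     0.04033
  C           0.02493   -0.008309    -0.02493
  E            0.1278       1.396      0.0154
  solve Keq expr → x = -0.008309; check Q = 0.002442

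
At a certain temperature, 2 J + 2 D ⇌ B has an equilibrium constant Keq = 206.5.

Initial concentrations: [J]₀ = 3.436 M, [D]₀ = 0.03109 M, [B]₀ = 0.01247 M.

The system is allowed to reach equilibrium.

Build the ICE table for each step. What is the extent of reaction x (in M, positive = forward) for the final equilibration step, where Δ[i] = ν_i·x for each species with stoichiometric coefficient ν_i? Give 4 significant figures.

Q₀ = 1.093 vs Keq = 206.5 ⇒ Q<K, forward
Step 1:
                   J          D          B
  Initial      3.436    0.03109    0.01247
  Change    -0.02778   -0.02778    0.01389
  Equil        3.408   0.003315    0.02636
  solve Keq expr → x = 0.01389; check Q = 206.5

x = 0.01389 M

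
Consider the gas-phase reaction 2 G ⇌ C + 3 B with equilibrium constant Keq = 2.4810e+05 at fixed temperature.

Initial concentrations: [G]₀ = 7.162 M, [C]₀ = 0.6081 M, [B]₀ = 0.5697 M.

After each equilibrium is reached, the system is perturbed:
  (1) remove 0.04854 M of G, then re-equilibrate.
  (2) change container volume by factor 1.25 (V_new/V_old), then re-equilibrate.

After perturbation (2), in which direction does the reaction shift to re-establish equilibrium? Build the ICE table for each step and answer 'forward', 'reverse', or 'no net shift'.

Q₀ = 0.002192 vs Keq = 2.4810e+05 ⇒ Q<K, forward
Step 1:
                  G         C         B
  Initial     7.162    0.6081    0.5697
  Change     -7.012     3.506     10.52
  Equil      0.1503     4.114     11.09
  solve Keq expr → x = 3.506; check Q = 2.4810e+05
Then remove 0.04854 M of G.
Step 2:
                  G         C         B
  Initial    0.1018     4.114     11.09
  Change    0.04669  -0.02335  -0.07004
  Equil      0.1485     4.091     11.02
  solve Keq expr → x = -0.02335; check Q = 2.4810e+05
Then change container volume by factor 1.25 (V_new/V_old).
Step 3:
                  G         C         B
  Initial    0.1188     3.272     8.814
  Change   -0.02303   0.01152   0.03455
  Equil     0.09576     3.284     8.848
  solve Keq expr → x = 0.01152; check Q = 2.4810e+05

Direction: forward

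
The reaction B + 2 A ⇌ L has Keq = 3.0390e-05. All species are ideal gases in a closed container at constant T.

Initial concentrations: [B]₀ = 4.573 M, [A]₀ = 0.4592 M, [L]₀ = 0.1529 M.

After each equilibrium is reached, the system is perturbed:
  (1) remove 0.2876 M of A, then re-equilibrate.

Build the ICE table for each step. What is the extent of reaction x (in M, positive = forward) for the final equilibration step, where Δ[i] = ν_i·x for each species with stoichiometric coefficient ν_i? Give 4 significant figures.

Q₀ = 0.1586 vs Keq = 3.0390e-05 ⇒ Q>K, reverse
Step 1:
                    B           A           L
  init          4.573      0.4592      0.1529
  Δ            0.1528      0.3056     -0.1528
  eq            4.726      0.7648  8.4012e-05
  solve Keq expr → x = -0.1528; check Q = 3.0390e-05
Then remove 0.2876 M of A.
Step 2:
                    B           A           L
  init          4.726      0.4772  8.4012e-05
  Δ        5.1288e-05  1.0258e-04 -5.1288e-05
  eq            4.726      0.4773  3.2723e-05
  solve Keq expr → x = -5.1288e-05; check Q = 3.0390e-05

x = -5.1288e-05 M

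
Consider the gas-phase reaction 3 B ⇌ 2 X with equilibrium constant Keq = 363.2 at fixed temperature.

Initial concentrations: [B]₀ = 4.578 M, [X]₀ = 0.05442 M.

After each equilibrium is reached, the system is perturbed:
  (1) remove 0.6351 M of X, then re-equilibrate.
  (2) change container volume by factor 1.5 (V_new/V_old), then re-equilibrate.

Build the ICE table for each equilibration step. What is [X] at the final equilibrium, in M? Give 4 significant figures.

Q₀ = 3.0867e-05 vs Keq = 363.2 ⇒ Q<K, forward
Step 1:
                  B         X
  Initial     4.578   0.05442
  Change     -4.292     2.861
  Equil      0.2861     2.916
  solve Keq expr → x = 1.431; check Q = 363.2
Then remove 0.6351 M of X.
Step 2:
                  B         X
  Initial    0.2861     2.281
  Change   -0.04127   0.02751
  Equil      0.2448     2.308
  solve Keq expr → x = 0.01376; check Q = 363.2
Then change container volume by factor 1.5 (V_new/V_old).
Step 3:
                  B         X
  Initial    0.1632     1.539
  Change    0.02241  -0.01494
  Equil      0.1856     1.524
  solve Keq expr → x = -0.007468; check Q = 363.2

[X]_eq = 1.524 M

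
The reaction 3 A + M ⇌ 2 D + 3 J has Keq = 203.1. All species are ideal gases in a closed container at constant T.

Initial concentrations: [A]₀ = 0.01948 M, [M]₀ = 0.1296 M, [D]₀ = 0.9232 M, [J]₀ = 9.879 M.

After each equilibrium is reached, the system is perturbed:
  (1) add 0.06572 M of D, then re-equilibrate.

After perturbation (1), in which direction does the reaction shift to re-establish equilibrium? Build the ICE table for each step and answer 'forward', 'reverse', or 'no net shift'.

Q₀ = 8.5775e+08 vs Keq = 203.1 ⇒ Q>K, reverse
Step 1:
                  A         M         D         J
  I         0.01948    0.1296    0.9232     9.879
  C          0.9128    0.3043   -0.6085   -0.9128
  E          0.9322    0.4339    0.3147     8.966
  solve Keq expr → x = -0.3043; check Q = 203.1
Then add 0.06572 M of D.
Step 2:
                  A         M         D         J
  I          0.9322    0.4339    0.3804     8.966
  C         0.04808   0.01603  -0.03205  -0.04808
  E          0.9803    0.4499    0.3484     8.918
  solve Keq expr → x = -0.01603; check Q = 203.1

Direction: reverse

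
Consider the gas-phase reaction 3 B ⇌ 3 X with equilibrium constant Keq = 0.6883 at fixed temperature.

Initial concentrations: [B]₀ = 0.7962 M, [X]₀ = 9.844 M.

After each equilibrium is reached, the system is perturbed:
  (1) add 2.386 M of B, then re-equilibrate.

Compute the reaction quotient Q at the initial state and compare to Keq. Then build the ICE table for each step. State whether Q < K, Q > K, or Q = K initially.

Q₀ = 1890 vs Keq = 0.6883 ⇒ Q>K, reverse
Step 1:
                    B           X
  Initial      0.7962       9.844
  Change        4.855      -4.855
  Equil         5.651       4.989
  solve Keq expr → x = -1.618; check Q = 0.6883
Then add 2.386 M of B.
Step 2:
                    B           X
  Initial       8.037       4.989
  Change       -1.119       1.119
  Equil         6.918       6.108
  solve Keq expr → x = 0.3729; check Q = 0.6883

Q₀ = 1890; Q > K (proceeds reverse)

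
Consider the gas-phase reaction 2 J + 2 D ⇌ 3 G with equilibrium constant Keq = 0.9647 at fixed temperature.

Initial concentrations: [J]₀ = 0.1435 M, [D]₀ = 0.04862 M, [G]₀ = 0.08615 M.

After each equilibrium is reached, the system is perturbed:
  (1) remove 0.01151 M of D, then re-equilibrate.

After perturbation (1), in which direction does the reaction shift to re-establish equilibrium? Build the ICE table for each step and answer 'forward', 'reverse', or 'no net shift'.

Q₀ = 13.14 vs Keq = 0.9647 ⇒ Q>K, reverse
Step 1:
                    J           D           G
  I            0.1435     0.04862     0.08615
  C           0.02303     0.02303    -0.03455
  E            0.1665     0.07165      0.0516
  solve Keq expr → x = -0.01152; check Q = 0.9647
Then remove 0.01151 M of D.
Step 2:
                    J           D           G
  I            0.1665     0.06014      0.0516
  C          0.002591    0.002591   -0.003887
  E            0.1691     0.06274     0.04771
  solve Keq expr → x = -0.001296; check Q = 0.9647

Direction: reverse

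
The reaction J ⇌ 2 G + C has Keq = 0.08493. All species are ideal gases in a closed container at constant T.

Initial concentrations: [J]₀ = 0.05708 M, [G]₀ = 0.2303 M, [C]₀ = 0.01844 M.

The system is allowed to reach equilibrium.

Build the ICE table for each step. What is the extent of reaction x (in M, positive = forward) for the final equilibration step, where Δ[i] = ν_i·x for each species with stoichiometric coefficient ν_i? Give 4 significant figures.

Q₀ = 0.01713 vs Keq = 0.08493 ⇒ Q<K, forward
Step 1:
                   J          G          C
  Initial    0.05708     0.2303    0.01844
  Change    -0.02169    0.04338    0.02169
  Equil      0.03539     0.2737    0.04013
  solve Keq expr → x = 0.02169; check Q = 0.08493

x = 0.02169 M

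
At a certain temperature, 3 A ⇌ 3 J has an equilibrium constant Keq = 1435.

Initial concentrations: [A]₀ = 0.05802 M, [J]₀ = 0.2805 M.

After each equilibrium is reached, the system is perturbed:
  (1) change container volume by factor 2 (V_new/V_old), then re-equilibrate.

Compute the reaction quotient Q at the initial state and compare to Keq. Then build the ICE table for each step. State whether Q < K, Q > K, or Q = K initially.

Q₀ = 113; Q < K (proceeds forward)

Q₀ = 113 vs Keq = 1435 ⇒ Q<K, forward
Step 1:
                  A         J
  I         0.05802    0.2805
  C        -0.03045   0.03045
  E         0.02757     0.311
  solve Keq expr → x = 0.01015; check Q = 1435
Then change container volume by factor 2 (V_new/V_old).
Step 2:
                  A         J
  I         0.01378    0.1555
  C               0         0
  E         0.01378    0.1555
  solve Keq expr → x = 0; check Q = 1435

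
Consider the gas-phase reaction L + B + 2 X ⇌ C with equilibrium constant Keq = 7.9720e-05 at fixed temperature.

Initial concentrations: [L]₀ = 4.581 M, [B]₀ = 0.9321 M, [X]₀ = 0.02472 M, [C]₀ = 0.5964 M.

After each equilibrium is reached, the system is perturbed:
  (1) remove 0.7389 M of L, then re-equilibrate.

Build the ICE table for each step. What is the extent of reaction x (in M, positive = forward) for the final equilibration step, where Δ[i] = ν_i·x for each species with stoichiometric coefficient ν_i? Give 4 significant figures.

Q₀ = 228.6 vs Keq = 7.9720e-05 ⇒ Q>K, reverse
Step 1:
                   L          B          X          C
  I            4.581     0.9321    0.02472     0.5964
  C           0.5955     0.5955      1.191    -0.5955
  E            5.176      1.528      1.216 9.3159e-04
  solve Keq expr → x = -0.5955; check Q = 7.9720e-05
Then remove 0.7389 M of L.
Step 2:
                   L          B          X          C
  I            4.438      1.528      1.216 9.3159e-04
  C       1.3254e-04 1.3254e-04 2.6507e-04 -1.3254e-04
  E            4.438      1.528      1.216 7.9905e-04
  solve Keq expr → x = -1.3254e-04; check Q = 7.9720e-05

x = -1.3254e-04 M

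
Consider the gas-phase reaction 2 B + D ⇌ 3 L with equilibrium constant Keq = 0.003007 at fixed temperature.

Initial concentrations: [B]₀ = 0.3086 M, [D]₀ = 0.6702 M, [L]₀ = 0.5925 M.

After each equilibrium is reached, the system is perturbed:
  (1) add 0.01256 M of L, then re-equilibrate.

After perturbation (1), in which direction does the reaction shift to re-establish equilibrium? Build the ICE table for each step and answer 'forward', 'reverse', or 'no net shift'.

Direction: reverse

Q₀ = 3.259 vs Keq = 0.003007 ⇒ Q>K, reverse
Step 1:
                   B          D          L
  I           0.3086     0.6702     0.5925
  C            0.328      0.164     -0.492
  E           0.6366     0.8342     0.1005
  solve Keq expr → x = -0.164; check Q = 0.003007
Then add 0.01256 M of L.
Step 2:
                   B          D          L
  I           0.6366     0.8342     0.1131
  C         0.007728   0.003864   -0.01159
  E           0.6443      0.838     0.1015
  solve Keq expr → x = -0.003864; check Q = 0.003007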